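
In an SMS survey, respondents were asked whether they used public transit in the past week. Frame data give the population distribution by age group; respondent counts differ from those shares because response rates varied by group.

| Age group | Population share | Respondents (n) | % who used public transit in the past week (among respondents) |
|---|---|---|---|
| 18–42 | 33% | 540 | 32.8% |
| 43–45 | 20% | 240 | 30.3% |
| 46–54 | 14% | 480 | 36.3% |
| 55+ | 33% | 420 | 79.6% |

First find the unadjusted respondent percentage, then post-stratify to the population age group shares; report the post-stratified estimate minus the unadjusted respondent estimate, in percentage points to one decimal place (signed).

Unadjusted (pooled respondent) estimate weights by respondent counts:
  (540/1680)×32.8 + (240/1680)×30.3 + (480/1680)×36.3 + (420/1680)×79.6 = 45.1429%
Post-stratifying to population shares instead:
  0.33×32.8 + 0.2×30.3 + 0.14×36.3 + 0.33×79.6 = 48.234%
Difference = 48.234 − 45.1429 = 3.0911 pp.

+3.1 percentage points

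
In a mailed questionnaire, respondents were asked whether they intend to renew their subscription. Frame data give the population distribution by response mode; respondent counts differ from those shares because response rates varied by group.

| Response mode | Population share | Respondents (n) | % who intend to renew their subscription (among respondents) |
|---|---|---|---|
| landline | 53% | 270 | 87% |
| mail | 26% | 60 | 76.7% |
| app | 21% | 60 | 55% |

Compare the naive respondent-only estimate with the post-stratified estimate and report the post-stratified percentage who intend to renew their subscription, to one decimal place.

77.6%

Unadjusted (pooled respondent) estimate weights by respondent counts:
  (270/390)×87 + (60/390)×76.7 + (60/390)×55 = 80.4923%
Post-stratifying to population shares instead:
  0.53×87 + 0.26×76.7 + 0.21×55 = 77.602%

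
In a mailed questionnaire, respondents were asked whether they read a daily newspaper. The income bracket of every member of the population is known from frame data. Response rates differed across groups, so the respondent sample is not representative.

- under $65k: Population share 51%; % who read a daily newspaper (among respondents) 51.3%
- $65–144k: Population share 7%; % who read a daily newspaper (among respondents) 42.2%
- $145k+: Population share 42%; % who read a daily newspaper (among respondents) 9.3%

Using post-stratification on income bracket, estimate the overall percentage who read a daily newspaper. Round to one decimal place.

Weight each group's respondent value by its population share:
  under $65k: 0.51 × 51.3 = 26.163
  $65–144k: 0.07 × 42.2 = 2.954
  $145k+: 0.42 × 9.3 = 3.906
Post-stratified estimate = 33.023 → 33.0%.

33.0%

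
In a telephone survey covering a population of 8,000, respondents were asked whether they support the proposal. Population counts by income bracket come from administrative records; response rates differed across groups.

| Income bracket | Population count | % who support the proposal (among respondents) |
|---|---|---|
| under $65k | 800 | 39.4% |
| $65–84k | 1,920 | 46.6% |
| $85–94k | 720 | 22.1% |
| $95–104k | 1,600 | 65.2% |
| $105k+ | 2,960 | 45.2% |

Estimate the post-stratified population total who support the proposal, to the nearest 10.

Each cell contributes its population count × the respondent rate:
  under $65k: 800 × 39.4% = 315.2
  $65–84k: 1,920 × 46.6% = 894.72
  $85–94k: 720 × 22.1% = 159.12
  $95–104k: 1,600 × 65.2% = 1043.2
  $105k+: 2,960 × 45.2% = 1337.92
Estimated total = 3750.16 → 3,750.

3,750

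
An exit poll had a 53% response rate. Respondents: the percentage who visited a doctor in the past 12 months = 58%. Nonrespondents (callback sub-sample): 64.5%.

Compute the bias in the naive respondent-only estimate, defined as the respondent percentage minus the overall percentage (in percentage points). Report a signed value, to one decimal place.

-3.1 percentage points

Nonresponse fraction = 1 − 0.53 = 0.47.
Bias = (nonresponse fraction) × (respondent percentage − nonrespondent percentage)
     = 0.47 × (58 − 64.5) = 0.47 × -6.5 = -3.055.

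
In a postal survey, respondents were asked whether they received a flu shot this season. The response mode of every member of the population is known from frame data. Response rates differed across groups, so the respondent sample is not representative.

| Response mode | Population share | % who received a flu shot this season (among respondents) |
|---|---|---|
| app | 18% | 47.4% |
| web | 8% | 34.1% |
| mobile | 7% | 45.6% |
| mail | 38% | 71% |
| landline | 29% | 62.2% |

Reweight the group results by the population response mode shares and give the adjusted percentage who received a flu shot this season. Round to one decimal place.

Each cell contributes population-share × respondent value:
  app: 0.18 × 47.4 = 8.532
  web: 0.08 × 34.1 = 2.728
  mobile: 0.07 × 45.6 = 3.192
  mail: 0.38 × 71 = 26.98
  landline: 0.29 × 62.2 = 18.038
Post-stratified estimate = 59.47 → 59.5%.

59.5%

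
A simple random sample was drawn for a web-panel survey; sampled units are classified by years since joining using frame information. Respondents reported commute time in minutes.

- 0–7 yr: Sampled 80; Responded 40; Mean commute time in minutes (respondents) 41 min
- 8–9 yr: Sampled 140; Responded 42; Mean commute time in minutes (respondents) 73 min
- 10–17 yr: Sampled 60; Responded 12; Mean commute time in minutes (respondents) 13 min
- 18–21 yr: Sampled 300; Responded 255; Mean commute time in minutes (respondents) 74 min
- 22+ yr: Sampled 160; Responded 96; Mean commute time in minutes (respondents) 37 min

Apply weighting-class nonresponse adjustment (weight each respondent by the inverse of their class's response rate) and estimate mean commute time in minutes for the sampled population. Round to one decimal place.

57.3

Response rates by class: 0–7 yr 40/80 = 50%, 8–9 yr 42/140 = 30%, 10–17 yr 12/60 = 20%, 18–21 yr 255/300 = 85%, 22+ yr 96/160 = 60%.
Inverse-response-rate weighting restores each class to its sampled count, so class totals weight by n_sampled:
  0–7 yr: 80 × 41 = 3280
  8–9 yr: 140 × 73 = 10,220
  10–17 yr: 60 × 13 = 780
  18–21 yr: 300 × 74 = 22,200
  22+ yr: 160 × 37 = 5920
Adjusted estimate = 42,400 / 740 = 57.2973 → 57.3.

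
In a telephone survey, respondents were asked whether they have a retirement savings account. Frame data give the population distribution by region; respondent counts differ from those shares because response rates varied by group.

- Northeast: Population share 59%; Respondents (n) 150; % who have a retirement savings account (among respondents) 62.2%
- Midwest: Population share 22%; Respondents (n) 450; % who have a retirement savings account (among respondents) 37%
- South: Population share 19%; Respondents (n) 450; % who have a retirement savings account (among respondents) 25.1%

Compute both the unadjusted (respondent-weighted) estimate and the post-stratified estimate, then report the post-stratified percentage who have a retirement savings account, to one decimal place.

Naive respondent-only estimate (weights = respondent counts):
  (150/1050)×62.2 + (450/1050)×37 + (450/1050)×25.1 = 35.5%
Post-stratified estimate weights by population shares:
  0.59×62.2 + 0.22×37 + 0.19×25.1 = 49.607%

49.6%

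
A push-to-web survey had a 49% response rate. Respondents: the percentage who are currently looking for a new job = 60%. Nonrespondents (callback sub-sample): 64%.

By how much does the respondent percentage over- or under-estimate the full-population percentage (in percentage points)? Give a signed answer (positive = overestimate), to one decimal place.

Nonresponse fraction = 1 − 0.49 = 0.51.
Bias = (nonresponse fraction) × (respondent percentage − nonrespondent percentage)
     = 0.51 × (60 − 64) = 0.51 × -4 = -2.04.

-2.0 percentage points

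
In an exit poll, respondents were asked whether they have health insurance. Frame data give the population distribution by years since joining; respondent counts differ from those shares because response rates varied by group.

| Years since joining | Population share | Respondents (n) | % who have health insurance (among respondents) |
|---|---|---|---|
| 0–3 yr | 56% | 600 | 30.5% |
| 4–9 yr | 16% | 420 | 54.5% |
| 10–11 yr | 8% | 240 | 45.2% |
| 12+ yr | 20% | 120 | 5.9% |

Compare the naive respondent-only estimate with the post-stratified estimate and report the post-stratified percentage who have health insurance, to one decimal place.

30.6%

Naive respondent-only estimate (weights = respondent counts):
  (600/1380)×30.5 + (420/1380)×54.5 + (240/1380)×45.2 + (120/1380)×5.9 = 38.2217%
Reweighting by population years since joining shares:
  0.56×30.5 + 0.16×54.5 + 0.08×45.2 + 0.2×5.9 = 30.596%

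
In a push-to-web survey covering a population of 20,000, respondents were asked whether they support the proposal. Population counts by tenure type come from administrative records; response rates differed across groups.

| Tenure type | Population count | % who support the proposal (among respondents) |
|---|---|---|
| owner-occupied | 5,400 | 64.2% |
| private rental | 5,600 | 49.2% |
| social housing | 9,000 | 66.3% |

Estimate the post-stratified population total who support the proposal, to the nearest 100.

Each cell contributes its population count × the respondent rate:
  owner-occupied: 5,400 × 64.2% = 3466.8
  private rental: 5,600 × 49.2% = 2755.2
  social housing: 9,000 × 66.3% = 5967
Estimated total = 12,189 → 12,200.

12,200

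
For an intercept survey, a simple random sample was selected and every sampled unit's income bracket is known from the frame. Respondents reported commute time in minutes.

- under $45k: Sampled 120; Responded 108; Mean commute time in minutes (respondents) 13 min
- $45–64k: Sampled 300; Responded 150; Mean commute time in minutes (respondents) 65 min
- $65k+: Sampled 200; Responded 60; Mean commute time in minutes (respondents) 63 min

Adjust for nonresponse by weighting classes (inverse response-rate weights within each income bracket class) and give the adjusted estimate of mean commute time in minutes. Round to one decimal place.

54.3

Response rates by class: under $45k 108/120 = 90%, $45–64k 150/300 = 50%, $65k+ 60/200 = 30%.
Inverse-response-rate weighting restores each class to its sampled count, so class totals weight by n_sampled:
  under $45k: 120 × 13 = 1560
  $45–64k: 300 × 65 = 19,500
  $65k+: 200 × 63 = 12,600
Adjusted estimate = 33,660 / 620 = 54.2903 → 54.3.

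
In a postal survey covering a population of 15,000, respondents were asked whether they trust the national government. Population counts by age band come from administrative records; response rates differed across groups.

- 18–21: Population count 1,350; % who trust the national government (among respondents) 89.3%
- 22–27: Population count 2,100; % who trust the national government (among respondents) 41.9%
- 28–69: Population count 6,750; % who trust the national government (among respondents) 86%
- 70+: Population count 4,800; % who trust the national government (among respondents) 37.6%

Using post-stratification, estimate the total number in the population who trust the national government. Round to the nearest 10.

9,700

Apply each group's respondent rate to its population count:
  18–21: 1,350 × 89.3% = 1205.55
  22–27: 2,100 × 41.9% = 879.9
  28–69: 6,750 × 86% = 5805
  70+: 4,800 × 37.6% = 1804.8
Estimated total = 9695.25 → 9,700.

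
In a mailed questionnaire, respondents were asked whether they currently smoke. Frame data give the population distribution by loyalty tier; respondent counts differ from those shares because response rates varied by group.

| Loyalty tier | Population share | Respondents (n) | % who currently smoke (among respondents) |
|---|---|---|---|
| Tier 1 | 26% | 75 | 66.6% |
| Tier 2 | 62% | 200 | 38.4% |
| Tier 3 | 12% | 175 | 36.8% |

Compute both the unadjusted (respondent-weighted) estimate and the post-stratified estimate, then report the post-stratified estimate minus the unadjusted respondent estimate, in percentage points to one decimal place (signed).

Without adjustment, the pooled respondent share is:
  (75/450)×66.6 + (200/450)×38.4 + (175/450)×36.8 = 42.4778%
Post-stratified estimate weights by population shares:
  0.26×66.6 + 0.62×38.4 + 0.12×36.8 = 45.54%
Difference = 45.54 − 42.4778 = 3.0622 pp.

+3.1 percentage points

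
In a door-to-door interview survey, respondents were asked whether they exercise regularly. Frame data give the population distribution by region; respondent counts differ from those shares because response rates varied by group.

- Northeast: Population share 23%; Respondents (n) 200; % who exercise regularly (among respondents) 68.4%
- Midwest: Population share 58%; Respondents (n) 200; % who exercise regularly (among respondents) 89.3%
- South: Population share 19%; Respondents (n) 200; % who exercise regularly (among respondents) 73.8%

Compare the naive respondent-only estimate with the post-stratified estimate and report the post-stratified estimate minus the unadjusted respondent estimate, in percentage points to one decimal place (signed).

+4.4 percentage points

Without adjustment, the pooled respondent share is:
  (200/600)×68.4 + (200/600)×89.3 + (200/600)×73.8 = 77.1667%
Post-stratified estimate weights by population shares:
  0.23×68.4 + 0.58×89.3 + 0.19×73.8 = 81.548%
Difference = 81.548 − 77.1667 = 4.3813 pp.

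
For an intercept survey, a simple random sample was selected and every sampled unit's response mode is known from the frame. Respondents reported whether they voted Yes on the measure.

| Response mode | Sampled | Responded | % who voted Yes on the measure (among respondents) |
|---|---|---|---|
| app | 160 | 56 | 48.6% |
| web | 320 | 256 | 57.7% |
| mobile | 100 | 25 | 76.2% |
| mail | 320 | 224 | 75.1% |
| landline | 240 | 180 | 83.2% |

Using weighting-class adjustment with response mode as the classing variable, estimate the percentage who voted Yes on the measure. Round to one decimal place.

Class response rates: app 56/160 = 35%, web 256/320 = 80%, mobile 25/100 = 25%, mail 224/320 = 70%, landline 180/240 = 75%.
Inverse-response-rate weighting restores each class to its sampled count, so class totals weight by n_sampled:
  app: 160 × 48.6 = 7776
  web: 320 × 57.7 = 18,464
  mobile: 100 × 76.2 = 7620
  mail: 320 × 75.1 = 24,032
  landline: 240 × 83.2 = 19,968
Adjusted estimate = 77,860 / 1,140 = 68.2982 → 68.3%.

68.3%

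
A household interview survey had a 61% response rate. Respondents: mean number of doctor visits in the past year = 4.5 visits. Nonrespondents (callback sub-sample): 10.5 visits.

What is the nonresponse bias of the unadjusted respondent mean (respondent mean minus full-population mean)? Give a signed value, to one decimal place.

Nonresponse fraction = 1 − 0.61 = 0.39.
Bias = (nonresponse fraction) × (respondent mean − nonrespondent mean)
     = 0.39 × (4.5 − 10.5) = 0.39 × -6 = -2.34.

-2.3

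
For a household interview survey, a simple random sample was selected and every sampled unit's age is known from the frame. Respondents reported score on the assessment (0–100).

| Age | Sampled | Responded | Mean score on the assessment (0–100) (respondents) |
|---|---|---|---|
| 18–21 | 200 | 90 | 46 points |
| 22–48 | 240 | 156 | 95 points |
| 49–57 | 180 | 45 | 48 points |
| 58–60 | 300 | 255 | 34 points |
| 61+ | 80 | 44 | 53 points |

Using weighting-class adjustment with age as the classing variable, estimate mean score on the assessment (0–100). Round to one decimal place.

Response rates by class: 18–21 90/200 = 45%, 22–48 156/240 = 65%, 49–57 45/180 = 25%, 58–60 255/300 = 85%, 61+ 44/80 = 55%.
With weight = n_sampled/n_responded per class, the weighted class total is n_sampled:
  18–21: 200 × 46 = 9200
  22–48: 240 × 95 = 22,800
  49–57: 180 × 48 = 8640
  58–60: 300 × 34 = 10,200
  61+: 80 × 53 = 4240
Adjusted estimate = 55,080 / 1,000 = 55.08 → 55.1.

55.1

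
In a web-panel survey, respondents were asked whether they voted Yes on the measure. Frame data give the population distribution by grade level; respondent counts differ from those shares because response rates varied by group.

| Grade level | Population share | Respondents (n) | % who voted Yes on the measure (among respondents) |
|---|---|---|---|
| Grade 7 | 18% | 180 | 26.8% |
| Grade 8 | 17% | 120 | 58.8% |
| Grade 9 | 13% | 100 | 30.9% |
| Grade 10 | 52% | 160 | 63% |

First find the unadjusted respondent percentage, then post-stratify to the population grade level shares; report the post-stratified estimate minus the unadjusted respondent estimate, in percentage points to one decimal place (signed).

+6.9 percentage points

Unadjusted (pooled respondent) estimate weights by respondent counts:
  (180/560)×26.8 + (120/560)×58.8 + (100/560)×30.9 + (160/560)×63 = 44.7321%
Reweighting by population grade level shares:
  0.18×26.8 + 0.17×58.8 + 0.13×30.9 + 0.52×63 = 51.597%
Difference = 51.597 − 44.7321 = 6.8649 pp.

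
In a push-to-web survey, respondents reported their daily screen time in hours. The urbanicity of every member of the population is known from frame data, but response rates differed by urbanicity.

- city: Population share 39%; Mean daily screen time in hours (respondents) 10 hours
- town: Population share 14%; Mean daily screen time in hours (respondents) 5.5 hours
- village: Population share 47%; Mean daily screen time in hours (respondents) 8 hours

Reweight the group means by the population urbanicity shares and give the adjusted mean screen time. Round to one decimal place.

Post-stratification weights by population share, not respondent share:
  city: 0.39 × 10 = 3.9
  town: 0.14 × 5.5 = 0.77
  village: 0.47 × 8 = 3.76
Post-stratified estimate = 8.43 → 8.4.

8.4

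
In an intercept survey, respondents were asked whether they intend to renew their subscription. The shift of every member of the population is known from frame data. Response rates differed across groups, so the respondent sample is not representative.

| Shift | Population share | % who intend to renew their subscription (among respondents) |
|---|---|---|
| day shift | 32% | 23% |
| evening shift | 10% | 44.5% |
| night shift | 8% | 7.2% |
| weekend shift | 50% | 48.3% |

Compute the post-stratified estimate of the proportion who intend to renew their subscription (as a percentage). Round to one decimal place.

36.5%

Each cell contributes population-share × respondent value:
  day shift: 0.32 × 23 = 7.36
  evening shift: 0.1 × 44.5 = 4.45
  night shift: 0.08 × 7.2 = 0.576
  weekend shift: 0.5 × 48.3 = 24.15
Post-stratified estimate = 36.536 → 36.5%.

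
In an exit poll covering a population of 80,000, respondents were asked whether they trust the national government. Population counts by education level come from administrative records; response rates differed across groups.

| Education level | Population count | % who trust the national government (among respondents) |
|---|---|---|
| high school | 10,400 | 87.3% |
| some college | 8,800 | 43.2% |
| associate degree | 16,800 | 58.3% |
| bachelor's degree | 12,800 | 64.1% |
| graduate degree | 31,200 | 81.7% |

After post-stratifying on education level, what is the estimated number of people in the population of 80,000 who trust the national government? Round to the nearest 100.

56,400

Estimated count per cell = population count × respondent percentage:
  high school: 10,400 × 87.3% = 9079.2
  some college: 8,800 × 43.2% = 3801.6
  associate degree: 16,800 × 58.3% = 9794.4
  bachelor's degree: 12,800 × 64.1% = 8204.8
  graduate degree: 31,200 × 81.7% = 25490.4
Estimated total = 56370.4 → 56,400.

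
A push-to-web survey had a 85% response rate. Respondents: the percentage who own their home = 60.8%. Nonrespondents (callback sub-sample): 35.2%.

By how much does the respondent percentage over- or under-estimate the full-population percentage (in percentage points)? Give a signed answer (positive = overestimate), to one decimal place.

+3.8 percentage points

Nonresponse fraction = 1 − 0.85 = 0.15.
Bias = (nonresponse fraction) × (respondent percentage − nonrespondent percentage)
     = 0.15 × (60.8 − 35.2) = 0.15 × 25.6 = 3.84.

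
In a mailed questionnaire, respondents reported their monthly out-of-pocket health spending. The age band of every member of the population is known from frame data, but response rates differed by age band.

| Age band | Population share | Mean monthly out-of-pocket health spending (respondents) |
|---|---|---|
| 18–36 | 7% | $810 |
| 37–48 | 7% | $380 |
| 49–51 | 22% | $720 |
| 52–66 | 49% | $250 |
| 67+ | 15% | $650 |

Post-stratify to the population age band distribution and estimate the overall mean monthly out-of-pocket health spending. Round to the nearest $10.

Each cell contributes population-share × respondent value:
  18–36: 0.07 × 810 = 56.7
  37–48: 0.07 × 380 = 26.6
  49–51: 0.22 × 720 = 158.4
  52–66: 0.49 × 250 = 122.5
  67+: 0.15 × 650 = 97.5
Post-stratified estimate = 461.7 → $460.

$460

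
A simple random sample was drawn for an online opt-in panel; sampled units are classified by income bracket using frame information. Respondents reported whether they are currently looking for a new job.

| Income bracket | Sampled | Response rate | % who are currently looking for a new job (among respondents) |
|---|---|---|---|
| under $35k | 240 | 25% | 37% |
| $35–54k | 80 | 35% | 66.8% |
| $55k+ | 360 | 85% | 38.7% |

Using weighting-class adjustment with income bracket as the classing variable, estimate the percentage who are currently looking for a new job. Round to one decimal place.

41.4%

Inverse-response-rate weighting restores each class to its sampled count, so class totals weight by n_sampled:
  under $35k: 240 × 37 = 8880
  $35–54k: 80 × 66.8 = 5344
  $55k+: 360 × 38.7 = 13932
Adjusted estimate = 28,156 / 680 = 41.4059 → 41.4%.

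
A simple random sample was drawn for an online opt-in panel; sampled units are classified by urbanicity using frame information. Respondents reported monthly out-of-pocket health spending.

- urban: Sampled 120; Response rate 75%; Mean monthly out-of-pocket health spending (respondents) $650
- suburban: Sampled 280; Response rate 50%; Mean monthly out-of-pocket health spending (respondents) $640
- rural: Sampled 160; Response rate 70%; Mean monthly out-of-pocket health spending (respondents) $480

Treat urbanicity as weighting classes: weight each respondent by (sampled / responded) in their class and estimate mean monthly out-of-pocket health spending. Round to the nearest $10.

$600

Inverse-response-rate weighting restores each class to its sampled count, so class totals weight by n_sampled:
  urban: 120 × 650 = 78,000
  suburban: 280 × 640 = 179,200
  rural: 160 × 480 = 76,800
Adjusted estimate = 334,000 / 560 = 596.429 → $600.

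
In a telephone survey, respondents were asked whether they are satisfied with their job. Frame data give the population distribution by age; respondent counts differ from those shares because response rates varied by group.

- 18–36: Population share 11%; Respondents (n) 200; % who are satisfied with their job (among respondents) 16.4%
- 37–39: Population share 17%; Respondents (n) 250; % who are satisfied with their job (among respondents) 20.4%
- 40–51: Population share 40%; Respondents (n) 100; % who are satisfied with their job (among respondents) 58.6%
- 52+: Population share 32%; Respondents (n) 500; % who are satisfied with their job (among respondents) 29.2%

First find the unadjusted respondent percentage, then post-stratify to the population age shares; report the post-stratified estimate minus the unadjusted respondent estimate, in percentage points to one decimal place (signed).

Naive respondent-only estimate (weights = respondent counts):
  (200/1050)×16.4 + (250/1050)×20.4 + (100/1050)×58.6 + (500/1050)×29.2 = 27.4667%
Post-stratifying to population shares instead:
  0.11×16.4 + 0.17×20.4 + 0.4×58.6 + 0.32×29.2 = 38.056%
Difference = 38.056 − 27.4667 = 10.5893 pp.

+10.6 percentage points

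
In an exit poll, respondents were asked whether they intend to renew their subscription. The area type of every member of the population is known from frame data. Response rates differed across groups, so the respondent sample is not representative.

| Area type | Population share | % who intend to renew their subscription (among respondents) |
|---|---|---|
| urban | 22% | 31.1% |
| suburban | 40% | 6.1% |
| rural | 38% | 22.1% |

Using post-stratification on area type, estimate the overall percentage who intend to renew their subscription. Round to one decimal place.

Post-stratification weights by population share, not respondent share:
  urban: 0.22 × 31.1 = 6.842
  suburban: 0.4 × 6.1 = 2.44
  rural: 0.38 × 22.1 = 8.398
Post-stratified estimate = 17.68 → 17.7%.

17.7%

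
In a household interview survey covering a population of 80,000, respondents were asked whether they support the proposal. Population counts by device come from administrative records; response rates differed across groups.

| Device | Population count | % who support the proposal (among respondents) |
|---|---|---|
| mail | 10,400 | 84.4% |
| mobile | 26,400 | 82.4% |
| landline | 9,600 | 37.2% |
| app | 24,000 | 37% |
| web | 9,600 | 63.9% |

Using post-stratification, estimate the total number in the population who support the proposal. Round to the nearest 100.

49,100

Apply each group's respondent rate to its population count:
  mail: 10,400 × 84.4% = 8777.6
  mobile: 26,400 × 82.4% = 21753.6
  landline: 9,600 × 37.2% = 3571.2
  app: 24,000 × 37% = 8880
  web: 9,600 × 63.9% = 6134.4
Estimated total = 49116.8 → 49,100.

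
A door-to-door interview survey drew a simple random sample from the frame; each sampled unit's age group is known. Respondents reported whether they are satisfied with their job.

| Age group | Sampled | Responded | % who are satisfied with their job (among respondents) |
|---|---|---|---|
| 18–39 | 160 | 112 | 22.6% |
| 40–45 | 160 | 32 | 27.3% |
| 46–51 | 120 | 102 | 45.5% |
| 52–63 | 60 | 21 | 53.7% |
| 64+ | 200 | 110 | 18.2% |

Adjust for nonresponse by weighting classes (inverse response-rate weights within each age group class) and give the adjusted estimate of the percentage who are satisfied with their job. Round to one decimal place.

29.0%

Class response rates: 18–39 112/160 = 70%, 40–45 32/160 = 20%, 46–51 102/120 = 85%, 52–63 21/60 = 35%, 64+ 110/200 = 55%.
Weighting each respondent by the inverse class response rate inflates each class back to its sampled size, so the class weight is n_sampled:
  18–39: 160 × 22.6 = 3616
  40–45: 160 × 27.3 = 4368
  46–51: 120 × 45.5 = 5460
  52–63: 60 × 53.7 = 3222
  64+: 200 × 18.2 = 3640
Adjusted estimate = 20,306 / 700 = 29.0086 → 29.0%.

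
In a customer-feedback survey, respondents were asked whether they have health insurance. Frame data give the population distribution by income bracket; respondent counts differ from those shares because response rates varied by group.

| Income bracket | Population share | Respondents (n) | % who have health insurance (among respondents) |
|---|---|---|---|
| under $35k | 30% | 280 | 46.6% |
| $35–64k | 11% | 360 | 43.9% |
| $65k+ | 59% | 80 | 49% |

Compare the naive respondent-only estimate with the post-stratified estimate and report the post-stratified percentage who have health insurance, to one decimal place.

Naive respondent-only estimate (weights = respondent counts):
  (280/720)×46.6 + (360/720)×43.9 + (80/720)×49 = 45.5167%
Post-stratified estimate weights by population shares:
  0.3×46.6 + 0.11×43.9 + 0.59×49 = 47.719%

47.7%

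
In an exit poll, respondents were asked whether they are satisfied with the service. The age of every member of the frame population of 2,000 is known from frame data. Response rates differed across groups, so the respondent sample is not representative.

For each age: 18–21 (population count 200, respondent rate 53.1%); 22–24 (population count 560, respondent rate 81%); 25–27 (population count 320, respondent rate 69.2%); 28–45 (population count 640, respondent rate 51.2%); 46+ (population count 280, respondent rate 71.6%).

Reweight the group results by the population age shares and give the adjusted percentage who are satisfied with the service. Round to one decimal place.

Each cell contributes population-share × respondent value:
  18–21: (200/2,000) × 53.1 = 5.31
  22–24: (560/2,000) × 81 = 22.68
  25–27: (320/2,000) × 69.2 = 11.072
  28–45: (640/2,000) × 51.2 = 16.384
  46+: (280/2,000) × 71.6 = 10.024
Post-stratified estimate = 65.47 → 65.5%.

65.5%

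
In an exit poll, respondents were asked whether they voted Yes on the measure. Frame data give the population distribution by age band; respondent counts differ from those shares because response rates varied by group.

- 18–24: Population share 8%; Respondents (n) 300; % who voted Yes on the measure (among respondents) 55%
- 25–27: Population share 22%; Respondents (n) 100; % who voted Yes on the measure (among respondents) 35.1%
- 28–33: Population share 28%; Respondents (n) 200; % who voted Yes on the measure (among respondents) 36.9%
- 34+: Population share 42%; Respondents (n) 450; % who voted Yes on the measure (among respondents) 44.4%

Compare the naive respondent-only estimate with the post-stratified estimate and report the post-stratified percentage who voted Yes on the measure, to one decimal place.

41.1%

Without adjustment, the pooled respondent share is:
  (300/1050)×55 + (100/1050)×35.1 + (200/1050)×36.9 + (450/1050)×44.4 = 45.1143%
Reweighting by population age band shares:
  0.08×55 + 0.22×35.1 + 0.28×36.9 + 0.42×44.4 = 41.102%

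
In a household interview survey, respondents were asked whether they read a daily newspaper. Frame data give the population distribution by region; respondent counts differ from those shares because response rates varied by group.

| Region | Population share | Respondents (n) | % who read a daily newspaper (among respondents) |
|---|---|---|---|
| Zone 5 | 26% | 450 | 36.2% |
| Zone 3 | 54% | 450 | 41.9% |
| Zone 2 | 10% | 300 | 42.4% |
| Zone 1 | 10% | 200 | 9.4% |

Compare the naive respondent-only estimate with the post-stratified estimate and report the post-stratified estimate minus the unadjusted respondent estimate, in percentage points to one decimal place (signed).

Unadjusted (pooled respondent) estimate weights by respondent counts:
  (450/1400)×36.2 + (450/1400)×41.9 + (300/1400)×42.4 + (200/1400)×9.4 = 35.5321%
Post-stratified estimate weights by population shares:
  0.26×36.2 + 0.54×41.9 + 0.1×42.4 + 0.1×9.4 = 37.218%
Difference = 37.218 − 35.5321 = 1.6859 pp.

+1.7 percentage points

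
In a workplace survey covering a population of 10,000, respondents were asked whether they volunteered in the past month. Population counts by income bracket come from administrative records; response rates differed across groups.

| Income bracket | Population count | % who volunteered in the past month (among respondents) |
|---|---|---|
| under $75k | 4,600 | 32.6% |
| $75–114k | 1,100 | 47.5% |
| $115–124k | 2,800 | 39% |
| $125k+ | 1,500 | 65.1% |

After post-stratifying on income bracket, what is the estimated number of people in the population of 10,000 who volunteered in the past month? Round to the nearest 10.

4,090

Each cell contributes its population count × the respondent rate:
  under $75k: 4,600 × 32.6% = 1499.6
  $75–114k: 1,100 × 47.5% = 522.5
  $115–124k: 2,800 × 39% = 1092
  $125k+: 1,500 × 65.1% = 976.5
Estimated total = 4090.6 → 4,090.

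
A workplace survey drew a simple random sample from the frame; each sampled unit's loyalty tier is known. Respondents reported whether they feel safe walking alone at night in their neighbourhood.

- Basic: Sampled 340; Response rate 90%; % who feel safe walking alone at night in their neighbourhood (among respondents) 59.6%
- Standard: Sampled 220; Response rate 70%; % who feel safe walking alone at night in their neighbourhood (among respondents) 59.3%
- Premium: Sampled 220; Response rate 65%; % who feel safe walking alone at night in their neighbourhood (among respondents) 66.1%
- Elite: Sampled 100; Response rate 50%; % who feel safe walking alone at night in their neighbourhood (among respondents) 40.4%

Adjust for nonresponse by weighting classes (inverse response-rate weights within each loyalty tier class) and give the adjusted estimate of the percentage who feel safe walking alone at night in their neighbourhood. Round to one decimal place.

Weighting each respondent by the inverse class response rate inflates each class back to its sampled size, so the class weight is n_sampled:
  Basic: 340 × 59.6 = 20,264
  Standard: 220 × 59.3 = 13,046
  Premium: 220 × 66.1 = 14542
  Elite: 100 × 40.4 = 4040
Adjusted estimate = 51,892 / 880 = 58.9682 → 59.0%.

59.0%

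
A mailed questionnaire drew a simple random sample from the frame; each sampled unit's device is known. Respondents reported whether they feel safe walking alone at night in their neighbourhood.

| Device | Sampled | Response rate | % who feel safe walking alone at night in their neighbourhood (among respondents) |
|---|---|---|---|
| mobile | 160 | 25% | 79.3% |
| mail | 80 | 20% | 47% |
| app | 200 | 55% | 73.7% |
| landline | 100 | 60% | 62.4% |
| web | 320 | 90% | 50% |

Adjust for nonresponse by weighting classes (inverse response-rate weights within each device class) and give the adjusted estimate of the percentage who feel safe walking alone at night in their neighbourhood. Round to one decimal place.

62.1%

Each respondent's weight = sampled/responded in their class; summing within a class gives n_sampled, so:
  mobile: 160 × 79.3 = 12,688
  mail: 80 × 47 = 3760
  app: 200 × 73.7 = 14,740
  landline: 100 × 62.4 = 6240
  web: 320 × 50 = 16,000
Adjusted estimate = 53,428 / 860 = 62.1256 → 62.1%.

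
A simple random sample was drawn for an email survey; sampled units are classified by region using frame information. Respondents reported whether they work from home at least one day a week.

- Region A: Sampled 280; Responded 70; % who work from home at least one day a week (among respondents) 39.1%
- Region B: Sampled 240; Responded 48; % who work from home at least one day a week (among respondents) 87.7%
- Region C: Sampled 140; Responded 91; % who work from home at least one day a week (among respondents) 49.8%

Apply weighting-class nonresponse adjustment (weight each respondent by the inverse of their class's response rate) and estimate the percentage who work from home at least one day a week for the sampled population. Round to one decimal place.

59.0%

Class response rates: Region A 70/280 = 25%, Region B 48/240 = 20%, Region C 91/140 = 65%.
With weight = n_sampled/n_responded per class, the weighted class total is n_sampled:
  Region A: 280 × 39.1 = 10,948
  Region B: 240 × 87.7 = 21,048
  Region C: 140 × 49.8 = 6972
Adjusted estimate = 38,968 / 660 = 59.0424 → 59.0%.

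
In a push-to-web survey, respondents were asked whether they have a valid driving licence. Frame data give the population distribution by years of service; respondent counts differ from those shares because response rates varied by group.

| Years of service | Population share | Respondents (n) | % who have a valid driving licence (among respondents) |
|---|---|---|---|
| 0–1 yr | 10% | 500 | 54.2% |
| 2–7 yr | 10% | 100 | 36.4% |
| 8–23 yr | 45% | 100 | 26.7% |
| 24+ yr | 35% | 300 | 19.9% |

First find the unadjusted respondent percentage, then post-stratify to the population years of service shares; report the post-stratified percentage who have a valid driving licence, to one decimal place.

28.0%

Without adjustment, the pooled respondent share is:
  (500/1000)×54.2 + (100/1000)×36.4 + (100/1000)×26.7 + (300/1000)×19.9 = 39.38%
Post-stratifying to population shares instead:
  0.1×54.2 + 0.1×36.4 + 0.45×26.7 + 0.35×19.9 = 28.04%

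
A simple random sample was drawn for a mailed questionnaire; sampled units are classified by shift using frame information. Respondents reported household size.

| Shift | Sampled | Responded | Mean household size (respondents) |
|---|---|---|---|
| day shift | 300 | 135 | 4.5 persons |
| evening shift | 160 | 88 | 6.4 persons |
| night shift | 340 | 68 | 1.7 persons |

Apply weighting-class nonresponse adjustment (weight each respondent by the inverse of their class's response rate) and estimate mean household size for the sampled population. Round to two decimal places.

Response rates by class: day shift 135/300 = 45%, evening shift 88/160 = 55%, night shift 68/340 = 20%.
Weighting each respondent by the inverse class response rate inflates each class back to its sampled size, so the class weight is n_sampled:
  day shift: 300 × 4.5 = 1350
  evening shift: 160 × 6.4 = 1024
  night shift: 340 × 1.7 = 578
Adjusted estimate = 2952 / 800 = 3.69 → 3.69.

3.69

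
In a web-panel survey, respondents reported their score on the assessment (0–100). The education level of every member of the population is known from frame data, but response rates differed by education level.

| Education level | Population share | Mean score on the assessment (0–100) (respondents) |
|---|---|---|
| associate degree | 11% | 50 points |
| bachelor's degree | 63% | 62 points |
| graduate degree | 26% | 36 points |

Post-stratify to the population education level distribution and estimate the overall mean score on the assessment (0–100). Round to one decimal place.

53.9

Reweight to the known education level distribution:
  associate degree: 0.11 × 50 = 5.5
  bachelor's degree: 0.63 × 62 = 39.06
  graduate degree: 0.26 × 36 = 9.36
Post-stratified estimate = 53.92 → 53.9.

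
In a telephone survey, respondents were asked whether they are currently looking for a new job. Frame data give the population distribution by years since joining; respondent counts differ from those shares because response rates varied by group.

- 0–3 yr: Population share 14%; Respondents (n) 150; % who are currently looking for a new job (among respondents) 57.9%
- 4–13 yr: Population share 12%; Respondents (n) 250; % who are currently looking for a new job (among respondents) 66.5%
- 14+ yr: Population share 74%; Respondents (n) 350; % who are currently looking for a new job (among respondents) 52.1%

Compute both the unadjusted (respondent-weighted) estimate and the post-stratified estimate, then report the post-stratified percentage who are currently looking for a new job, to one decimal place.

Unadjusted (pooled respondent) estimate weights by respondent counts:
  (150/750)×57.9 + (250/750)×66.5 + (350/750)×52.1 = 58.06%
Post-stratified estimate weights by population shares:
  0.14×57.9 + 0.12×66.5 + 0.74×52.1 = 54.64%

54.6%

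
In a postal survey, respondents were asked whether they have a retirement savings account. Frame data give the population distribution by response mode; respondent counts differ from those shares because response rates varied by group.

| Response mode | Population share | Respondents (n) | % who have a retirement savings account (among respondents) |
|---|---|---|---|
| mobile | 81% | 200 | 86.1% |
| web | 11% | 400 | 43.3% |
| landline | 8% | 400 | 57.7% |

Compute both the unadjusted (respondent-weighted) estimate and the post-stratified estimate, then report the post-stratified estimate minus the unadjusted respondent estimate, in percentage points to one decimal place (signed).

Without adjustment, the pooled respondent share is:
  (200/1000)×86.1 + (400/1000)×43.3 + (400/1000)×57.7 = 57.62%
Reweighting by population response mode shares:
  0.81×86.1 + 0.11×43.3 + 0.08×57.7 = 79.12%
Difference = 79.12 − 57.62 = 21.5 pp.

+21.5 percentage points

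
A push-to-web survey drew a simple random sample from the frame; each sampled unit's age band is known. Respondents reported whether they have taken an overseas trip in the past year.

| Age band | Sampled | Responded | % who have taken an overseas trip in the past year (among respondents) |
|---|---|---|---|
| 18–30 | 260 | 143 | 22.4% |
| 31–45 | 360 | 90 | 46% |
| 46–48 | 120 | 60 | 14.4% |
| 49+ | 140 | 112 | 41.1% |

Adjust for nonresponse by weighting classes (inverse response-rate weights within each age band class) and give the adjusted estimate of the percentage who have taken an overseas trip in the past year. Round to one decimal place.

Class response rates: 18–30 143/260 = 55%, 31–45 90/360 = 25%, 46–48 60/120 = 50%, 49+ 112/140 = 80%.
Weighting each respondent by the inverse class response rate inflates each class back to its sampled size, so the class weight is n_sampled:
  18–30: 260 × 22.4 = 5824
  31–45: 360 × 46 = 16,560
  46–48: 120 × 14.4 = 1728
  49+: 140 × 41.1 = 5754
Adjusted estimate = 29,866 / 880 = 33.9386 → 33.9%.

33.9%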